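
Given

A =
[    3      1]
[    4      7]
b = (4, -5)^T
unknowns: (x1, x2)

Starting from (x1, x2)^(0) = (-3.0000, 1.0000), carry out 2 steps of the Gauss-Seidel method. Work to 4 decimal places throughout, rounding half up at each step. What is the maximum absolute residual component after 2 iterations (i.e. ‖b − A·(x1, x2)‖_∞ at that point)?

Iteration 1:
  x1 = (4 - (1)·1.0000) / (3) = 1.0000
  x2 = (-5 - (4)·1.0000) / (7) = -1.2857
Iteration 2:
  x1 = (4 - (1)·-1.2857) / (3) = 1.7619
  x2 = (-5 - (4)·1.7619) / (7) = -1.7211
Residual b − A·x = (0.4354, 0.0001); ∞-norm = 0.4354

0.4354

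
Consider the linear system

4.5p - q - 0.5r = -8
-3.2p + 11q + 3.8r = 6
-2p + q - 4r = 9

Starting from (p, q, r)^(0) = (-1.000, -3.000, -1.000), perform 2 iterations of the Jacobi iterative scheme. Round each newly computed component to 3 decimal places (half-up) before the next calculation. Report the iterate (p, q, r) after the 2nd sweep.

(-1.922, 0.666, -0.822)

Iteration 1:
  p = (-8 - (-1)·-3.000 - (-0.5)·-1.000) / (4.5) = -2.556
  q = (6 - (-3.2)·-1.000 - (3.8)·-1.000) / (11) = 0.600
  r = (9 - (-2)·-1.000 - (1)·-3.000) / (-4) = -2.500
Iteration 2:
  p = (-8 - (-1)·0.600 - (-0.5)·-2.500) / (4.5) = -1.922
  q = (6 - (-3.2)·-2.556 - (3.8)·-2.500) / (11) = 0.666
  r = (9 - (-2)·-2.556 - (1)·0.600) / (-4) = -0.822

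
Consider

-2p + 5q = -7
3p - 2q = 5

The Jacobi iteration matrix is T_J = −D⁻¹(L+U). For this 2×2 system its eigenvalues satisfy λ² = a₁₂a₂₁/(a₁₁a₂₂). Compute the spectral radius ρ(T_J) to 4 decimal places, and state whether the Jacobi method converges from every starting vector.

1.9365

a₁₂a₂₁/(a₁₁a₂₂) = (5)·(3) / ((-2)·(-2)) = 3.750000
ρ = √|3.750000| = √3.750000 = 1.9365
ρ > 1, so Jacobi diverges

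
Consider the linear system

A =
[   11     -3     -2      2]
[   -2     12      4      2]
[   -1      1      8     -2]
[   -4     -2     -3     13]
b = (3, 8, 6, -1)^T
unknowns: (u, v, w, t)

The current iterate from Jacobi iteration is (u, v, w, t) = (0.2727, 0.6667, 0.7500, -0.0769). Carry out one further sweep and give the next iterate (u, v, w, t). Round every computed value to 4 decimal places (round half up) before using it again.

(0.6049, 0.4749, 0.6815, 0.2826)

One sweep:
  u = (3 - (-3)·0.6667 - (-2)·0.7500 - (2)·-0.0769) / (11) = 0.6049
  v = (8 - (-2)·0.2727 - (4)·0.7500 - (2)·-0.0769) / (12) = 0.4749
  w = (6 - (-1)·0.2727 - (1)·0.6667 - (-2)·-0.0769) / (8) = 0.6815
  t = (-1 - (-4)·0.2727 - (-2)·0.6667 - (-3)·0.7500) / (13) = 0.2826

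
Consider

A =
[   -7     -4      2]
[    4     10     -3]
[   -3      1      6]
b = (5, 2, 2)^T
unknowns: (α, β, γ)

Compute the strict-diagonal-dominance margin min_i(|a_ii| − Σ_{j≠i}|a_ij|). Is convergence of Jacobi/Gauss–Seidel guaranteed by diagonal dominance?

1

row 1: |-7| − (4+2) = 1
row 2: |10| − (4+3) = 3
row 3: |6| − (3+1) = 2
minimum over rows = 1 → strictly diagonally dominant (convergence guaranteed)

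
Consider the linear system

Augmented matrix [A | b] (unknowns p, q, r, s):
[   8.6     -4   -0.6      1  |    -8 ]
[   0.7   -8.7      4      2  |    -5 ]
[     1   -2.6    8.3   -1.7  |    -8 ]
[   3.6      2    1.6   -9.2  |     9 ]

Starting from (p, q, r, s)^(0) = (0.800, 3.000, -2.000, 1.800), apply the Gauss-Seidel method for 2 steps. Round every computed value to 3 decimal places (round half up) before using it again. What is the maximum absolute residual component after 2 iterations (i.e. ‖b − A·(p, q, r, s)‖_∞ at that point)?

2.877

Iteration 1:
  p = (-8 - (-4)·3.000 - (-0.6)·-2.000 - (1)·1.800) / (8.6) = 0.116
  q = (-5 - (0.7)·0.116 - (4)·-2.000 - (2)·1.800) / (-8.7) = 0.078
  r = (-8 - (1)·0.116 - (-2.6)·0.078 - (-1.7)·1.800) / (8.3) = -0.585
  s = (9 - (3.6)·0.116 - (2)·0.078 - (1.6)·-0.585) / (-9.2) = -1.018
Iteration 2:
  p = (-8 - (-4)·0.078 - (-0.6)·-0.585 - (1)·-1.018) / (8.6) = -0.816
  q = (-5 - (0.7)·-0.816 - (4)·-0.585 - (2)·-1.018) / (-8.7) = 0.006
  r = (-8 - (1)·-0.816 - (-2.6)·0.006 - (-1.7)·-1.018) / (8.3) = -1.072
  s = (9 - (3.6)·-0.816 - (2)·0.006 - (1.6)·-1.072) / (-9.2) = -1.483
Residual b − A·x = (-0.119, 2.877, -0.792, -0.003); ∞-norm = 2.877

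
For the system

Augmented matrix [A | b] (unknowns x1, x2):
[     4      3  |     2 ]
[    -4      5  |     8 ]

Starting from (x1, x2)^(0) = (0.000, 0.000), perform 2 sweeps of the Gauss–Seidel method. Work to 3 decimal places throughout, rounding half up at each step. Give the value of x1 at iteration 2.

Iteration 1:
  x1 = (2 - (3)·0.000) / (4) = 0.500
  x2 = (8 - (-4)·0.500) / (5) = 2.000
Iteration 2:
  x1 = (2 - (3)·2.000) / (4) = -1.000
  x2 = (8 - (-4)·-1.000) / (5) = 0.800

-1.000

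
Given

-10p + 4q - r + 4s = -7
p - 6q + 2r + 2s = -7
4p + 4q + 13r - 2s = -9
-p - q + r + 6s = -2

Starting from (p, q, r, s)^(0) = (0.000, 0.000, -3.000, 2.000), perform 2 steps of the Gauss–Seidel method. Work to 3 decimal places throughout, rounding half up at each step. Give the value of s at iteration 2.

Iteration 1:
  p = (-7 - (4)·0.000 - (-1)·-3.000 - (4)·2.000) / (-10) = 1.800
  q = (-7 - (1)·1.800 - (2)·-3.000 - (2)·2.000) / (-6) = 1.133
  r = (-9 - (4)·1.800 - (4)·1.133 - (-2)·2.000) / (13) = -1.287
  s = (-2 - (-1)·1.800 - (-1)·1.133 - (1)·-1.287) / (6) = 0.370
Iteration 2:
  p = (-7 - (4)·1.133 - (-1)·-1.287 - (4)·0.370) / (-10) = 1.430
  q = (-7 - (1)·1.430 - (2)·-1.287 - (2)·0.370) / (-6) = 1.099
  r = (-9 - (4)·1.430 - (4)·1.099 - (-2)·0.370) / (13) = -1.414
  s = (-2 - (-1)·1.430 - (-1)·1.099 - (1)·-1.414) / (6) = 0.324

0.324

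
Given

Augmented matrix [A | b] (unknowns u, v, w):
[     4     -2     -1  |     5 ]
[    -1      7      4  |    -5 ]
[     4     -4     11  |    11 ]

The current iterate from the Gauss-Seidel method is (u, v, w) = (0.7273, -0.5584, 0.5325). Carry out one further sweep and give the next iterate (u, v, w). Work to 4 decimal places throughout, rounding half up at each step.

(1.1039, -0.8609, 0.2855)

One sweep:
  u = (5 - (-2)·-0.5584 - (-1)·0.5325) / (4) = 1.1039
  v = (-5 - (-1)·1.1039 - (4)·0.5325) / (7) = -0.8609
  w = (11 - (4)·1.1039 - (-4)·-0.8609) / (11) = 0.2855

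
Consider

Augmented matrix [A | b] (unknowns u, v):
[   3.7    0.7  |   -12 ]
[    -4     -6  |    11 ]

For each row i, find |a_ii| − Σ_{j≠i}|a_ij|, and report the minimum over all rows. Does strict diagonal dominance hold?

row 1: |3.7| − (0.7) = 3
row 2: |-6| − (4) = 2
minimum over rows = 2 → strictly diagonally dominant (convergence guaranteed)

2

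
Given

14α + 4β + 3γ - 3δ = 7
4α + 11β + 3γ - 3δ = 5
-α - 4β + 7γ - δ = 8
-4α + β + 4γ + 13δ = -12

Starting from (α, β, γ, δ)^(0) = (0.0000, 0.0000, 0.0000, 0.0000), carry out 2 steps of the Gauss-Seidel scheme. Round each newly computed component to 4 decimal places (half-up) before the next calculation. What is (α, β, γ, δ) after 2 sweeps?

Iteration 1:
  α = (7 - (4)·0.0000 - (3)·0.0000 - (-3)·0.0000) / (14) = 0.5000
  β = (5 - (4)·0.5000 - (3)·0.0000 - (-3)·0.0000) / (11) = 0.2727
  γ = (8 - (-1)·0.5000 - (-4)·0.2727 - (-1)·0.0000) / (7) = 1.3701
  δ = (-12 - (-4)·0.5000 - (1)·0.2727 - (4)·1.3701) / (13) = -1.2118
Iteration 2:
  α = (7 - (4)·0.2727 - (3)·1.3701 - (-3)·-1.2118) / (14) = -0.1312
  β = (5 - (4)·-0.1312 - (3)·1.3701 - (-3)·-1.2118) / (11) = -0.2019
  γ = (8 - (-1)·-0.1312 - (-4)·-0.2019 - (-1)·-1.2118) / (7) = 0.8356
  δ = (-12 - (-4)·-0.1312 - (1)·-0.2019 - (4)·0.8356) / (13) = -1.2050

(-0.1312, -0.2019, 0.8356, -1.2050)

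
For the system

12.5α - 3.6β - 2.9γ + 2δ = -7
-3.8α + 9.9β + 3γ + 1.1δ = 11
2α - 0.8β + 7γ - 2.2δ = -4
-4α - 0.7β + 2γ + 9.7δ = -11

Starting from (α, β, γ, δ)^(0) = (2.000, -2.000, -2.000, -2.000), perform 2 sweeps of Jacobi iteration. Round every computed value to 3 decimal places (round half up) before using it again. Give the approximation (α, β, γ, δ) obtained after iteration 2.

(-0.238, 1.230, 0.091, -1.054)

Iteration 1:
  α = (-7 - (-3.6)·-2.000 - (-2.9)·-2.000 - (2)·-2.000) / (12.5) = -1.280
  β = (11 - (-3.8)·2.000 - (3)·-2.000 - (1.1)·-2.000) / (9.9) = 2.707
  γ = (-4 - (2)·2.000 - (-0.8)·-2.000 - (-2.2)·-2.000) / (7) = -2.000
  δ = (-11 - (-4)·2.000 - (-0.7)·-2.000 - (2)·-2.000) / (9.7) = -0.041
Iteration 2:
  α = (-7 - (-3.6)·2.707 - (-2.9)·-2.000 - (2)·-0.041) / (12.5) = -0.238
  β = (11 - (-3.8)·-1.280 - (3)·-2.000 - (1.1)·-0.041) / (9.9) = 1.230
  γ = (-4 - (2)·-1.280 - (-0.8)·2.707 - (-2.2)·-0.041) / (7) = 0.091
  δ = (-11 - (-4)·-1.280 - (-0.7)·2.707 - (2)·-2.000) / (9.7) = -1.054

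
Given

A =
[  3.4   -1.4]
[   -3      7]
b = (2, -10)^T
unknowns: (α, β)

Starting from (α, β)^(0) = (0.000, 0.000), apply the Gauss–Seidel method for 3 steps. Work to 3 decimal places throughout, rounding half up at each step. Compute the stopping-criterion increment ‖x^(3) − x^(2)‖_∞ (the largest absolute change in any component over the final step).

0.086

Iteration 1:
  α = (2 - (-1.4)·0.000) / (3.4) = 0.588
  β = (-10 - (-3)·0.588) / (7) = -1.177
Iteration 2:
  α = (2 - (-1.4)·-1.177) / (3.4) = 0.104
  β = (-10 - (-3)·0.104) / (7) = -1.384
Iteration 3:
  α = (2 - (-1.4)·-1.384) / (3.4) = 0.018
  β = (-10 - (-3)·0.018) / (7) = -1.421
Change: (-0.086, -0.037) → max |·| = 0.086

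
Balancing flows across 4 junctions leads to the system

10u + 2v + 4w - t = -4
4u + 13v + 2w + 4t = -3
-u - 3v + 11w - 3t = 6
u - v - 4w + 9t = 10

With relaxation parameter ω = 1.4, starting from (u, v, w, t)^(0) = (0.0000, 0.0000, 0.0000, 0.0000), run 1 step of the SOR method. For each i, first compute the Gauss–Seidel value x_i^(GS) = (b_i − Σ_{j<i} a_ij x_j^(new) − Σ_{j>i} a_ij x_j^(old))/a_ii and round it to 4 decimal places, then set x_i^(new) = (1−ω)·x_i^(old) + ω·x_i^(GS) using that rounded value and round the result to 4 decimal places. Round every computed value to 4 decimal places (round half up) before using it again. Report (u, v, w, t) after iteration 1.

Iteration 1:
  u: GS value = (-4 - (2)·0.0000 - (4)·0.0000 - (-1)·0.0000) / (10) = -0.4000;  u ← (1−ω)·0.0000 + ω·-0.4000 = -0.5600
  v: GS value = (-3 - (4)·-0.5600 - (2)·0.0000 - (4)·0.0000) / (13) = -0.0585;  v ← (1−ω)·0.0000 + ω·-0.0585 = -0.0819
  w: GS value = (6 - (-1)·-0.5600 - (-3)·-0.0819 - (-3)·0.0000) / (11) = 0.4722;  w ← (1−ω)·0.0000 + ω·0.4722 = 0.6611
  t: GS value = (10 - (1)·-0.5600 - (-1)·-0.0819 - (-4)·0.6611) / (9) = 1.4581;  t ← (1−ω)·0.0000 + ω·1.4581 = 2.0413

(-0.5600, -0.0819, 0.6611, 2.0413)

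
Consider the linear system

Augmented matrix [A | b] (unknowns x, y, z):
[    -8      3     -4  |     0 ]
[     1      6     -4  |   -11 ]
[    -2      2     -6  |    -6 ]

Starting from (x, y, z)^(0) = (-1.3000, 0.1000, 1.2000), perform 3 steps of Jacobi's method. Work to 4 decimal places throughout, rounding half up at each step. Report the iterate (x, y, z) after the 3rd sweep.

(-0.7433, -1.0499, 1.0926)

Iteration 1:
  x = (0 - (3)·0.1000 - (-4)·1.2000) / (-8) = -0.5625
  y = (-11 - (1)·-1.3000 - (-4)·1.2000) / (6) = -0.8167
  z = (-6 - (-2)·-1.3000 - (2)·0.1000) / (-6) = 1.4667
Iteration 2:
  x = (0 - (3)·-0.8167 - (-4)·1.4667) / (-8) = -1.0396
  y = (-11 - (1)·-0.5625 - (-4)·1.4667) / (6) = -0.7618
  z = (-6 - (-2)·-0.5625 - (2)·-0.8167) / (-6) = 0.9153
Iteration 3:
  x = (0 - (3)·-0.7618 - (-4)·0.9153) / (-8) = -0.7433
  y = (-11 - (1)·-1.0396 - (-4)·0.9153) / (6) = -1.0499
  z = (-6 - (-2)·-1.0396 - (2)·-0.7618) / (-6) = 1.0926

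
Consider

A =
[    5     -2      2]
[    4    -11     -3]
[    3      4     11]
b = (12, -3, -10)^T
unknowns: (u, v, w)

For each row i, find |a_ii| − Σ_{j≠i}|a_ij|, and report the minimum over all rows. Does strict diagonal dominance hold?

1

row 1: |5| − (2+2) = 1
row 2: |-11| − (4+3) = 4
row 3: |11| − (3+4) = 4
minimum over rows = 1 → strictly diagonally dominant (convergence guaranteed)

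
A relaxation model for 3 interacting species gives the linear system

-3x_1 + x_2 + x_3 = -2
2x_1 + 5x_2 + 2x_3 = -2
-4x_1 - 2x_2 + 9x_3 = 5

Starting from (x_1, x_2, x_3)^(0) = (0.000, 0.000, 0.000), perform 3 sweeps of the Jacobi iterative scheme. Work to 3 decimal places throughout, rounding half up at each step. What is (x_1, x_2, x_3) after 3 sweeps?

(0.625, -0.993, 0.678)

Iteration 1:
  x_1 = (-2 - (1)·0.000 - (1)·0.000) / (-3) = 0.667
  x_2 = (-2 - (2)·0.000 - (2)·0.000) / (5) = -0.400
  x_3 = (5 - (-4)·0.000 - (-2)·0.000) / (9) = 0.556
Iteration 2:
  x_1 = (-2 - (1)·-0.400 - (1)·0.556) / (-3) = 0.719
  x_2 = (-2 - (2)·0.667 - (2)·0.556) / (5) = -0.889
  x_3 = (5 - (-4)·0.667 - (-2)·-0.400) / (9) = 0.763
Iteration 3:
  x_1 = (-2 - (1)·-0.889 - (1)·0.763) / (-3) = 0.625
  x_2 = (-2 - (2)·0.719 - (2)·0.763) / (5) = -0.993
  x_3 = (5 - (-4)·0.719 - (-2)·-0.889) / (9) = 0.678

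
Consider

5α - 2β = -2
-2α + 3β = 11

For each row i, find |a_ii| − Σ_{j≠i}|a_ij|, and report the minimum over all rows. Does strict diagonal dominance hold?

1

row 1: |5| − (2) = 3
row 2: |3| − (2) = 1
minimum over rows = 1 → strictly diagonally dominant (convergence guaranteed)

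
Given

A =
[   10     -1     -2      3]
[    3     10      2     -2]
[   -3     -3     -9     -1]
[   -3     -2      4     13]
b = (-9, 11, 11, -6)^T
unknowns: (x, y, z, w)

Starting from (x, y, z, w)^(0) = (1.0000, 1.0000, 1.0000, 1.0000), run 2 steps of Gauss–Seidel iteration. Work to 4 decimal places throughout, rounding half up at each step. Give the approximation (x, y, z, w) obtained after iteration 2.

(-1.0610, 1.7163, -1.4407, 0.0010)

Iteration 1:
  x = (-9 - (-1)·1.0000 - (-2)·1.0000 - (3)·1.0000) / (10) = -0.9000
  y = (11 - (3)·-0.9000 - (2)·1.0000 - (-2)·1.0000) / (10) = 1.3700
  z = (11 - (-3)·-0.9000 - (-3)·1.3700 - (-1)·1.0000) / (-9) = -1.4900
  w = (-6 - (-3)·-0.9000 - (-2)·1.3700 - (4)·-1.4900) / (13) = 0.0000
Iteration 2:
  x = (-9 - (-1)·1.3700 - (-2)·-1.4900 - (3)·0.0000) / (10) = -1.0610
  y = (11 - (3)·-1.0610 - (2)·-1.4900 - (-2)·0.0000) / (10) = 1.7163
  z = (11 - (-3)·-1.0610 - (-3)·1.7163 - (-1)·0.0000) / (-9) = -1.4407
  w = (-6 - (-3)·-1.0610 - (-2)·1.7163 - (4)·-1.4407) / (13) = 0.0010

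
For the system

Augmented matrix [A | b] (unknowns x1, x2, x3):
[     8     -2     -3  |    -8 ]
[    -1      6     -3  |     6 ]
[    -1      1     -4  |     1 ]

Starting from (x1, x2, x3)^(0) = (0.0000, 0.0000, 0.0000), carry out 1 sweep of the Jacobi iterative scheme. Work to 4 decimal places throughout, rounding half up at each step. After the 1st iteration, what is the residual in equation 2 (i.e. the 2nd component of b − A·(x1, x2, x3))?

-1.7500

Iteration 1:
  x1 = (-8 - (-2)·0.0000 - (-3)·0.0000) / (8) = -1.0000
  x2 = (6 - (-1)·0.0000 - (-3)·0.0000) / (6) = 1.0000
  x3 = (1 - (-1)·0.0000 - (1)·0.0000) / (-4) = -0.2500
Residual b − A·x = (1.2500, -1.7500, -2.0000)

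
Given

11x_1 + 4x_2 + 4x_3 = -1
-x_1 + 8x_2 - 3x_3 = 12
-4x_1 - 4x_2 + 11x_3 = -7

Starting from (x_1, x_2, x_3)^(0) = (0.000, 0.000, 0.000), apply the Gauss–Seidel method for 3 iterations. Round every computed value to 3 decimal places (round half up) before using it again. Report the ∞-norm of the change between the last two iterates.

Iteration 1:
  x_1 = (-1 - (4)·0.000 - (4)·0.000) / (11) = -0.091
  x_2 = (12 - (-1)·-0.091 - (-3)·0.000) / (8) = 1.489
  x_3 = (-7 - (-4)·-0.091 - (-4)·1.489) / (11) = -0.128
Iteration 2:
  x_1 = (-1 - (4)·1.489 - (4)·-0.128) / (11) = -0.586
  x_2 = (12 - (-1)·-0.586 - (-3)·-0.128) / (8) = 1.379
  x_3 = (-7 - (-4)·-0.586 - (-4)·1.379) / (11) = -0.348
Iteration 3:
  x_1 = (-1 - (4)·1.379 - (4)·-0.348) / (11) = -0.466
  x_2 = (12 - (-1)·-0.466 - (-3)·-0.348) / (8) = 1.311
  x_3 = (-7 - (-4)·-0.466 - (-4)·1.311) / (11) = -0.329
Change: (0.120, -0.068, 0.019) → max |·| = 0.120

0.120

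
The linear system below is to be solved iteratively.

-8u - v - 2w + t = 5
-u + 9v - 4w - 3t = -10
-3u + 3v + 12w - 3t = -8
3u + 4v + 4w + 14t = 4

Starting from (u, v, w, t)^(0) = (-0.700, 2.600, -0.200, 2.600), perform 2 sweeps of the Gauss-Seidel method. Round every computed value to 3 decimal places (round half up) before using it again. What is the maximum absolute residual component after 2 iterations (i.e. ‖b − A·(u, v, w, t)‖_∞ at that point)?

Iteration 1:
  u = (5 - (-1)·2.600 - (-2)·-0.200 - (1)·2.600) / (-8) = -0.575
  v = (-10 - (-1)·-0.575 - (-4)·-0.200 - (-3)·2.600) / (9) = -0.397
  w = (-8 - (-3)·-0.575 - (3)·-0.397 - (-3)·2.600) / (12) = -0.061
  t = (4 - (3)·-0.575 - (4)·-0.397 - (4)·-0.061) / (14) = 0.540
Iteration 2:
  u = (5 - (-1)·-0.397 - (-2)·-0.061 - (1)·0.540) / (-8) = -0.493
  v = (-10 - (-1)·-0.493 - (-4)·-0.061 - (-3)·0.540) / (9) = -1.013
  w = (-8 - (-3)·-0.493 - (3)·-1.013 - (-3)·0.540) / (12) = -0.402
  t = (4 - (3)·-0.493 - (4)·-1.013 - (4)·-0.402) / (14) = 0.796
Residual b − A·x = (-1.557, -0.596, 0.772, -0.005); ∞-norm = 1.557

1.557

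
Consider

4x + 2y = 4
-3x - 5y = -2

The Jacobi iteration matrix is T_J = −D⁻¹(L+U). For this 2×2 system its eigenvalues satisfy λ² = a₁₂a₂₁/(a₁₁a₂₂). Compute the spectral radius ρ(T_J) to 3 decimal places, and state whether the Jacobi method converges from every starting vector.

a₁₂a₂₁/(a₁₁a₂₂) = (2)·(-3) / ((4)·(-5)) = 0.300000
ρ = √|0.300000| = √0.300000 = 0.548
ρ < 1, so Jacobi converges

0.548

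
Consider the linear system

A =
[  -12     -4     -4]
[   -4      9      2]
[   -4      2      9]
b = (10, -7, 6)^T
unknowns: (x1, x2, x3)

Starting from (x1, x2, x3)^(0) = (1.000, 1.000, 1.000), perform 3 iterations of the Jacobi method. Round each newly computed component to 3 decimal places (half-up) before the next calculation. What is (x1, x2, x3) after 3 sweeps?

(-0.327, -1.225, 0.612)

Iteration 1:
  x1 = (10 - (-4)·1.000 - (-4)·1.000) / (-12) = -1.500
  x2 = (-7 - (-4)·1.000 - (2)·1.000) / (9) = -0.556
  x3 = (6 - (-4)·1.000 - (2)·1.000) / (9) = 0.889
Iteration 2:
  x1 = (10 - (-4)·-0.556 - (-4)·0.889) / (-12) = -0.944
  x2 = (-7 - (-4)·-1.500 - (2)·0.889) / (9) = -1.642
  x3 = (6 - (-4)·-1.500 - (2)·-0.556) / (9) = 0.124
Iteration 3:
  x1 = (10 - (-4)·-1.642 - (-4)·0.124) / (-12) = -0.327
  x2 = (-7 - (-4)·-0.944 - (2)·0.124) / (9) = -1.225
  x3 = (6 - (-4)·-0.944 - (2)·-1.642) / (9) = 0.612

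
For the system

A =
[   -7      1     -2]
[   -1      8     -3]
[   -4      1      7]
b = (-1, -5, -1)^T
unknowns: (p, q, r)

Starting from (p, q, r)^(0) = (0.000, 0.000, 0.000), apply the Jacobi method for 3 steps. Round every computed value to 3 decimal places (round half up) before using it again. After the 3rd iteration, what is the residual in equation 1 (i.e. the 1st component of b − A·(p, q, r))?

-0.107

Iteration 1:
  p = (-1 - (1)·0.000 - (-2)·0.000) / (-7) = 0.143
  q = (-5 - (-1)·0.000 - (-3)·0.000) / (8) = -0.625
  r = (-1 - (-4)·0.000 - (1)·0.000) / (7) = -0.143
Iteration 2:
  p = (-1 - (1)·-0.625 - (-2)·-0.143) / (-7) = 0.094
  q = (-5 - (-1)·0.143 - (-3)·-0.143) / (8) = -0.661
  r = (-1 - (-4)·0.143 - (1)·-0.625) / (7) = 0.028
Iteration 3:
  p = (-1 - (1)·-0.661 - (-2)·0.028) / (-7) = 0.040
  q = (-5 - (-1)·0.094 - (-3)·0.028) / (8) = -0.603
  r = (-1 - (-4)·0.094 - (1)·-0.661) / (7) = 0.005
Residual b − A·x = (-0.107, -0.121, -0.272)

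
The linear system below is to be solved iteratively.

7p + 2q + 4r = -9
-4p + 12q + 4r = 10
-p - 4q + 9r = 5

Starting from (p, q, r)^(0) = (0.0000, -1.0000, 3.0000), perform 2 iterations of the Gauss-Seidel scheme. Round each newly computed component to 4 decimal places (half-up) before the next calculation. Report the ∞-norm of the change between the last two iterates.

1.8617

Iteration 1:
  p = (-9 - (2)·-1.0000 - (4)·3.0000) / (7) = -2.7143
  q = (10 - (-4)·-2.7143 - (4)·3.0000) / (12) = -1.0714
  r = (5 - (-1)·-2.7143 - (-4)·-1.0714) / (9) = -0.2222
Iteration 2:
  p = (-9 - (2)·-1.0714 - (4)·-0.2222) / (7) = -0.8526
  q = (10 - (-4)·-0.8526 - (4)·-0.2222) / (12) = 0.6232
  r = (5 - (-1)·-0.8526 - (-4)·0.6232) / (9) = 0.7378
Change: (1.8617, 1.6946, 0.9600) → max |·| = 1.8617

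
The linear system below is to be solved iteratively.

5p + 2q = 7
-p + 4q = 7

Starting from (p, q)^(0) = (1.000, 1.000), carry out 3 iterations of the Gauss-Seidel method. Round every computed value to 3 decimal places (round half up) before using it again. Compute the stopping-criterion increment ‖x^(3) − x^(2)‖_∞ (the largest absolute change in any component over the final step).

0.040

Iteration 1:
  p = (7 - (2)·1.000) / (5) = 1.000
  q = (7 - (-1)·1.000) / (4) = 2.000
Iteration 2:
  p = (7 - (2)·2.000) / (5) = 0.600
  q = (7 - (-1)·0.600) / (4) = 1.900
Iteration 3:
  p = (7 - (2)·1.900) / (5) = 0.640
  q = (7 - (-1)·0.640) / (4) = 1.910
Change: (0.040, 0.010) → max |·| = 0.040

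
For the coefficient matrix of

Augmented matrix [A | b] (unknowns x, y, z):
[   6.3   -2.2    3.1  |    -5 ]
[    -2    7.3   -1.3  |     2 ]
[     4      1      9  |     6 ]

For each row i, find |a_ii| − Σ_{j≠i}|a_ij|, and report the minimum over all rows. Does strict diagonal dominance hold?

1

row 1: |6.3| − (2.2+3.1) = 1
row 2: |7.3| − (2+1.3) = 4
row 3: |9| − (4+1) = 4
minimum over rows = 1 → strictly diagonally dominant (convergence guaranteed)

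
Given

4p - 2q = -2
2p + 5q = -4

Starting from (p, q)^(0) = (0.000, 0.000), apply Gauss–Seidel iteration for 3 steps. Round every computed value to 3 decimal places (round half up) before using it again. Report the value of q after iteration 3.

Iteration 1:
  p = (-2 - (-2)·0.000) / (4) = -0.500
  q = (-4 - (2)·-0.500) / (5) = -0.600
Iteration 2:
  p = (-2 - (-2)·-0.600) / (4) = -0.800
  q = (-4 - (2)·-0.800) / (5) = -0.480
Iteration 3:
  p = (-2 - (-2)·-0.480) / (4) = -0.740
  q = (-4 - (2)·-0.740) / (5) = -0.504

-0.504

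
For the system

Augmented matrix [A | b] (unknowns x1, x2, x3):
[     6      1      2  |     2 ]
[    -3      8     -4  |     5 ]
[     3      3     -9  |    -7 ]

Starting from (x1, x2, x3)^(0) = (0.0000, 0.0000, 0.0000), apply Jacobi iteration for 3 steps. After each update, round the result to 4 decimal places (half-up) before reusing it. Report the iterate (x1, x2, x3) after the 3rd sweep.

Iteration 1:
  x1 = (2 - (1)·0.0000 - (2)·0.0000) / (6) = 0.3333
  x2 = (5 - (-3)·0.0000 - (-4)·0.0000) / (8) = 0.6250
  x3 = (-7 - (3)·0.0000 - (3)·0.0000) / (-9) = 0.7778
Iteration 2:
  x1 = (2 - (1)·0.6250 - (2)·0.7778) / (6) = -0.0301
  x2 = (5 - (-3)·0.3333 - (-4)·0.7778) / (8) = 1.1389
  x3 = (-7 - (3)·0.3333 - (3)·0.6250) / (-9) = 1.0972
Iteration 3:
  x1 = (2 - (1)·1.1389 - (2)·1.0972) / (6) = -0.2222
  x2 = (5 - (-3)·-0.0301 - (-4)·1.0972) / (8) = 1.1623
  x3 = (-7 - (3)·-0.0301 - (3)·1.1389) / (-9) = 1.1474

(-0.2222, 1.1623, 1.1474)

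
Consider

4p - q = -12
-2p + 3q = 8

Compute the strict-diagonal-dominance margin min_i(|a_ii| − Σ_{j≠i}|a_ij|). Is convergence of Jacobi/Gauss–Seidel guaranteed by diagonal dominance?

row 1: |4| − (1) = 3
row 2: |3| − (2) = 1
minimum over rows = 1 → strictly diagonally dominant (convergence guaranteed)

1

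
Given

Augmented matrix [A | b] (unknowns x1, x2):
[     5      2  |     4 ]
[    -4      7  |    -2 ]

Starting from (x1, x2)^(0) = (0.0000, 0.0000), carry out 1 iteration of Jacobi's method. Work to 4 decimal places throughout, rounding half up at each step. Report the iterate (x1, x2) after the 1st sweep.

(0.8000, -0.2857)

Iteration 1:
  x1 = (4 - (2)·0.0000) / (5) = 0.8000
  x2 = (-2 - (-4)·0.0000) / (7) = -0.2857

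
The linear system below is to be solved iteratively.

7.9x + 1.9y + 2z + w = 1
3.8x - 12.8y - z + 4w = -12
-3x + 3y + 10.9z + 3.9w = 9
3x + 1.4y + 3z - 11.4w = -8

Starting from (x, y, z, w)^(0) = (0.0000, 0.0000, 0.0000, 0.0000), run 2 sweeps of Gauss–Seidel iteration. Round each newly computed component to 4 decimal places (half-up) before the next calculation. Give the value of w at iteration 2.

Iteration 1:
  x = (1 - (1.9)·0.0000 - (2)·0.0000 - (1)·0.0000) / (7.9) = 0.1266
  y = (-12 - (3.8)·0.1266 - (-1)·0.0000 - (4)·0.0000) / (-12.8) = 0.9751
  z = (9 - (-3)·0.1266 - (3)·0.9751 - (3.9)·0.0000) / (10.9) = 0.5922
  w = (-8 - (3)·0.1266 - (1.4)·0.9751 - (3)·0.5922) / (-11.4) = 1.0107
Iteration 2:
  x = (1 - (1.9)·0.9751 - (2)·0.5922 - (1)·1.0107) / (7.9) = -0.3858
  y = (-12 - (3.8)·-0.3858 - (-1)·0.5922 - (4)·1.0107) / (-12.8) = 1.0925
  z = (9 - (-3)·-0.3858 - (3)·1.0925 - (3.9)·1.0107) / (10.9) = 0.0572
  w = (-8 - (3)·-0.3858 - (1.4)·1.0925 - (3)·0.0572) / (-11.4) = 0.7494

0.7494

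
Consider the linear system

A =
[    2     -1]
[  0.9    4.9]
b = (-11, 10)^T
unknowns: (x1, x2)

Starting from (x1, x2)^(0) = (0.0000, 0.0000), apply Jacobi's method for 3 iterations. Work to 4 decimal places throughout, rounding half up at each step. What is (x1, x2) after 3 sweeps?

Iteration 1:
  x1 = (-11 - (-1)·0.0000) / (2) = -5.5000
  x2 = (10 - (0.9)·0.0000) / (4.9) = 2.0408
Iteration 2:
  x1 = (-11 - (-1)·2.0408) / (2) = -4.4796
  x2 = (10 - (0.9)·-5.5000) / (4.9) = 3.0510
Iteration 3:
  x1 = (-11 - (-1)·3.0510) / (2) = -3.9745
  x2 = (10 - (0.9)·-4.4796) / (4.9) = 2.8636

(-3.9745, 2.8636)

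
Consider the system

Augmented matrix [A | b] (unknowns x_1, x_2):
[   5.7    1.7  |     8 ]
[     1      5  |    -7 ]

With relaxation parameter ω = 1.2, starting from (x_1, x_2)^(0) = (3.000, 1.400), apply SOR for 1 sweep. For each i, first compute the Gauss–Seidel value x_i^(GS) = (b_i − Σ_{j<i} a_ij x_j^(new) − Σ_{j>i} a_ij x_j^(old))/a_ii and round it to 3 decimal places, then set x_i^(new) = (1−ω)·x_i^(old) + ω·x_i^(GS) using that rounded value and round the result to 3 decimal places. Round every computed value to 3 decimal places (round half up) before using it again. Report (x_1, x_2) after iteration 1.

(0.583, -2.100)

Iteration 1:
  x_1: GS value = (8 - (1.7)·1.400) / (5.7) = 0.986;  x_1 ← (1−ω)·3.000 + ω·0.986 = 0.583
  x_2: GS value = (-7 - (1)·0.583) / (5) = -1.517;  x_2 ← (1−ω)·1.400 + ω·-1.517 = -2.100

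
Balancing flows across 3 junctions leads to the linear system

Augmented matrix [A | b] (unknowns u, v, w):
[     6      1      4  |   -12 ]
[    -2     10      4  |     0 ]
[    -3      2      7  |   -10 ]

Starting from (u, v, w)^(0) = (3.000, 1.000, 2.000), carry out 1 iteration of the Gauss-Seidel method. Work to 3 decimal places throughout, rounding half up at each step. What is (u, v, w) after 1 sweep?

(-3.500, -1.500, -2.500)

Iteration 1:
  u = (-12 - (1)·1.000 - (4)·2.000) / (6) = -3.500
  v = (0 - (-2)·-3.500 - (4)·2.000) / (10) = -1.500
  w = (-10 - (-3)·-3.500 - (2)·-1.500) / (7) = -2.500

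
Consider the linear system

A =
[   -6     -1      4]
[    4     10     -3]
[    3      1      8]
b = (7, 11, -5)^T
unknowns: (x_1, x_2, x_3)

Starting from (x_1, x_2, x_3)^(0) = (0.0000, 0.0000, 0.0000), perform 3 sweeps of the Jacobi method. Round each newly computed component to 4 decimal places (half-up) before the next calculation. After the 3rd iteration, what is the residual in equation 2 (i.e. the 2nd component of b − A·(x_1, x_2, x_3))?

Iteration 1:
  x_1 = (7 - (-1)·0.0000 - (4)·0.0000) / (-6) = -1.1667
  x_2 = (11 - (4)·0.0000 - (-3)·0.0000) / (10) = 1.1000
  x_3 = (-5 - (3)·0.0000 - (1)·0.0000) / (8) = -0.6250
Iteration 2:
  x_1 = (7 - (-1)·1.1000 - (4)·-0.6250) / (-6) = -1.7667
  x_2 = (11 - (4)·-1.1667 - (-3)·-0.6250) / (10) = 1.3792
  x_3 = (-5 - (3)·-1.1667 - (1)·1.1000) / (8) = -0.3250
Iteration 3:
  x_1 = (7 - (-1)·1.3792 - (4)·-0.3250) / (-6) = -1.6132
  x_2 = (11 - (4)·-1.7667 - (-3)·-0.3250) / (10) = 1.7092
  x_3 = (-5 - (3)·-1.7667 - (1)·1.3792) / (8) = -0.1349
Residual b − A·x = (-0.4304, -0.0439, -0.7904)

-0.0439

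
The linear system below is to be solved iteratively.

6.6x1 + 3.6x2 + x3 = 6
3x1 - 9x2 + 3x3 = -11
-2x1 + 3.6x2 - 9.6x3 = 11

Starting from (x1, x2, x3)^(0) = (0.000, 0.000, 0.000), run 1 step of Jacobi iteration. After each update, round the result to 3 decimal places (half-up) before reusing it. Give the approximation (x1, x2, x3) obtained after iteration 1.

Iteration 1:
  x1 = (6 - (3.6)·0.000 - (1)·0.000) / (6.6) = 0.909
  x2 = (-11 - (3)·0.000 - (3)·0.000) / (-9) = 1.222
  x3 = (11 - (-2)·0.000 - (3.6)·0.000) / (-9.6) = -1.146

(0.909, 1.222, -1.146)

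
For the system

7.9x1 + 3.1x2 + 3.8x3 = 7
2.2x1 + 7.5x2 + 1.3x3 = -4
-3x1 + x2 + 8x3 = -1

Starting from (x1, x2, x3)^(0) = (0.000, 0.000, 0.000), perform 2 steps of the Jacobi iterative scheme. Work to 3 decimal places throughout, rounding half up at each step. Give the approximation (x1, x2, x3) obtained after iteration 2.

Iteration 1:
  x1 = (7 - (3.1)·0.000 - (3.8)·0.000) / (7.9) = 0.886
  x2 = (-4 - (2.2)·0.000 - (1.3)·0.000) / (7.5) = -0.533
  x3 = (-1 - (-3)·0.000 - (1)·0.000) / (8) = -0.125
Iteration 2:
  x1 = (7 - (3.1)·-0.533 - (3.8)·-0.125) / (7.9) = 1.155
  x2 = (-4 - (2.2)·0.886 - (1.3)·-0.125) / (7.5) = -0.772
  x3 = (-1 - (-3)·0.886 - (1)·-0.533) / (8) = 0.274

(1.155, -0.772, 0.274)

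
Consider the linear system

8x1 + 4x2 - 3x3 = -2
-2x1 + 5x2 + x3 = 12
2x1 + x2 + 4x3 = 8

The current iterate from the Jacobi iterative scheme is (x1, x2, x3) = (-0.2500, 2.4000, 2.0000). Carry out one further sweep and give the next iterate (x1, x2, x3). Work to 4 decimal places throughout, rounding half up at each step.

One sweep:
  x1 = (-2 - (4)·2.4000 - (-3)·2.0000) / (8) = -0.7000
  x2 = (12 - (-2)·-0.2500 - (1)·2.0000) / (5) = 1.9000
  x3 = (8 - (2)·-0.2500 - (1)·2.4000) / (4) = 1.5250

(-0.7000, 1.9000, 1.5250)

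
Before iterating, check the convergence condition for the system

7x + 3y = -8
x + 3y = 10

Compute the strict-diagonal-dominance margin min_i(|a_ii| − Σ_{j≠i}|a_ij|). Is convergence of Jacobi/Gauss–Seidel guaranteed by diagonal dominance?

2

row 1: |7| − (3) = 4
row 2: |3| − (1) = 2
minimum over rows = 2 → strictly diagonally dominant (convergence guaranteed)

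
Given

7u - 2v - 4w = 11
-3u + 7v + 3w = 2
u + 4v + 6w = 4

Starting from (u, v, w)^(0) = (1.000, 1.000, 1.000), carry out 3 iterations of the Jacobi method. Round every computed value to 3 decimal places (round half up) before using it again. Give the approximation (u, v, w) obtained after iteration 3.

Iteration 1:
  u = (11 - (-2)·1.000 - (-4)·1.000) / (7) = 2.429
  v = (2 - (-3)·1.000 - (3)·1.000) / (7) = 0.286
  w = (4 - (1)·1.000 - (4)·1.000) / (6) = -0.167
Iteration 2:
  u = (11 - (-2)·0.286 - (-4)·-0.167) / (7) = 1.558
  v = (2 - (-3)·2.429 - (3)·-0.167) / (7) = 1.398
  w = (4 - (1)·2.429 - (4)·0.286) / (6) = 0.071
Iteration 3:
  u = (11 - (-2)·1.398 - (-4)·0.071) / (7) = 2.011
  v = (2 - (-3)·1.558 - (3)·0.071) / (7) = 0.923
  w = (4 - (1)·1.558 - (4)·1.398) / (6) = -0.525

(2.011, 0.923, -0.525)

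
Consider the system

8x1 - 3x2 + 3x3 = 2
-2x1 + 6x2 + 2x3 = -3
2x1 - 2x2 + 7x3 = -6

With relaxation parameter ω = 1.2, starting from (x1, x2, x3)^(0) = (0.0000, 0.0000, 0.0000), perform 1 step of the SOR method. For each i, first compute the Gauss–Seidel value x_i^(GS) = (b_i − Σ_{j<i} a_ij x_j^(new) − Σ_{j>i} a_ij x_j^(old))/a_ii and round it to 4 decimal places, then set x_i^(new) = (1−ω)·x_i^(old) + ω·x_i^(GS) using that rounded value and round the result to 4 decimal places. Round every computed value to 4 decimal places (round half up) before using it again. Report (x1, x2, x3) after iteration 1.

(0.3000, -0.4800, -1.2960)

Iteration 1:
  x1: GS value = (2 - (-3)·0.0000 - (3)·0.0000) / (8) = 0.2500;  x1 ← (1−ω)·0.0000 + ω·0.2500 = 0.3000
  x2: GS value = (-3 - (-2)·0.3000 - (2)·0.0000) / (6) = -0.4000;  x2 ← (1−ω)·0.0000 + ω·-0.4000 = -0.4800
  x3: GS value = (-6 - (2)·0.3000 - (-2)·-0.4800) / (7) = -1.0800;  x3 ← (1−ω)·0.0000 + ω·-1.0800 = -1.2960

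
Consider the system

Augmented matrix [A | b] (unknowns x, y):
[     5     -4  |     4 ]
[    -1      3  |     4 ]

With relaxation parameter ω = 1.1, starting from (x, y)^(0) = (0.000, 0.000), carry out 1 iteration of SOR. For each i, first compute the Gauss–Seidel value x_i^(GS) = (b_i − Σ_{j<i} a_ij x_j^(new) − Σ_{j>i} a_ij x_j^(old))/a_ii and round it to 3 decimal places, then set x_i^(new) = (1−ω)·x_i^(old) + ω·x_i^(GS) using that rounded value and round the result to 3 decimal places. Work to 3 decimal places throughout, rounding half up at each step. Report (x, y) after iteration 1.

(0.880, 1.790)

Iteration 1:
  x: GS value = (4 - (-4)·0.000) / (5) = 0.800;  x ← (1−ω)·0.000 + ω·0.800 = 0.880
  y: GS value = (4 - (-1)·0.880) / (3) = 1.627;  y ← (1−ω)·0.000 + ω·1.627 = 1.790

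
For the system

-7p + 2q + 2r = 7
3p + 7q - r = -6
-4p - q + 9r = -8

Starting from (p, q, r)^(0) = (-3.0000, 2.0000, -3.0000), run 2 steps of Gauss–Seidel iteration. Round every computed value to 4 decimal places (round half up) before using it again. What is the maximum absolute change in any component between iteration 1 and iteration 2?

0.3648

Iteration 1:
  p = (7 - (2)·2.0000 - (2)·-3.0000) / (-7) = -1.2857
  q = (-6 - (3)·-1.2857 - (-1)·-3.0000) / (7) = -0.7347
  r = (-8 - (-4)·-1.2857 - (-1)·-0.7347) / (9) = -1.5419
Iteration 2:
  p = (7 - (2)·-0.7347 - (2)·-1.5419) / (-7) = -1.6505
  q = (-6 - (3)·-1.6505 - (-1)·-1.5419) / (7) = -0.3701
  r = (-8 - (-4)·-1.6505 - (-1)·-0.3701) / (9) = -1.6636
Change: (-0.3648, 0.3646, -0.1217) → max |·| = 0.3648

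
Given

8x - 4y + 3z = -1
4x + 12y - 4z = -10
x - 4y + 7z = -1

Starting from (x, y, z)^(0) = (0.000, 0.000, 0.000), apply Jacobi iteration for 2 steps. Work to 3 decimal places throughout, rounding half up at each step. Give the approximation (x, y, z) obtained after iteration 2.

Iteration 1:
  x = (-1 - (-4)·0.000 - (3)·0.000) / (8) = -0.125
  y = (-10 - (4)·0.000 - (-4)·0.000) / (12) = -0.833
  z = (-1 - (1)·0.000 - (-4)·0.000) / (7) = -0.143
Iteration 2:
  x = (-1 - (-4)·-0.833 - (3)·-0.143) / (8) = -0.488
  y = (-10 - (4)·-0.125 - (-4)·-0.143) / (12) = -0.839
  z = (-1 - (1)·-0.125 - (-4)·-0.833) / (7) = -0.601

(-0.488, -0.839, -0.601)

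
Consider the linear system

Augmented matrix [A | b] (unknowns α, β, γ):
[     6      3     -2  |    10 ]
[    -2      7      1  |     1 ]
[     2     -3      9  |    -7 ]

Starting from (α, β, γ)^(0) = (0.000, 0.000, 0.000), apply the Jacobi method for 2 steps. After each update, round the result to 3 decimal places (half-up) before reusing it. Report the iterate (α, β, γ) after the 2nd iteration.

(1.336, 0.730, -1.101)

Iteration 1:
  α = (10 - (3)·0.000 - (-2)·0.000) / (6) = 1.667
  β = (1 - (-2)·0.000 - (1)·0.000) / (7) = 0.143
  γ = (-7 - (2)·0.000 - (-3)·0.000) / (9) = -0.778
Iteration 2:
  α = (10 - (3)·0.143 - (-2)·-0.778) / (6) = 1.336
  β = (1 - (-2)·1.667 - (1)·-0.778) / (7) = 0.730
  γ = (-7 - (2)·1.667 - (-3)·0.143) / (9) = -1.101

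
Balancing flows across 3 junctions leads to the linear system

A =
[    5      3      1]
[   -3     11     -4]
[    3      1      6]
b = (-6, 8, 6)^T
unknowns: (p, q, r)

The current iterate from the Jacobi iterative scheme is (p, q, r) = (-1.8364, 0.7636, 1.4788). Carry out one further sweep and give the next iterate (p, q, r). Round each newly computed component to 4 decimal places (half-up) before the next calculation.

One sweep:
  p = (-6 - (3)·0.7636 - (1)·1.4788) / (5) = -1.9539
  q = (8 - (-3)·-1.8364 - (-4)·1.4788) / (11) = 0.7642
  r = (6 - (3)·-1.8364 - (1)·0.7636) / (6) = 1.7909

(-1.9539, 0.7642, 1.7909)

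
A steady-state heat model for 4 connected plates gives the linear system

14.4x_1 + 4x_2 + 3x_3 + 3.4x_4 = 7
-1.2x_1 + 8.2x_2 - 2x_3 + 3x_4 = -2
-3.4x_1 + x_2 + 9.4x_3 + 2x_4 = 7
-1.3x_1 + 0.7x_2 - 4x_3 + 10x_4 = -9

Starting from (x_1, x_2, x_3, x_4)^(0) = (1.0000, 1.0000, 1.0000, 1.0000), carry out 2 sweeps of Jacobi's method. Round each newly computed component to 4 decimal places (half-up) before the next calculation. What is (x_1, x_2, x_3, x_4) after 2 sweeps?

(0.4870, 0.0745, 0.7763, -0.6004)

Iteration 1:
  x_1 = (7 - (4)·1.0000 - (3)·1.0000 - (3.4)·1.0000) / (14.4) = -0.2361
  x_2 = (-2 - (-1.2)·1.0000 - (-2)·1.0000 - (3)·1.0000) / (8.2) = -0.2195
  x_3 = (7 - (-3.4)·1.0000 - (1)·1.0000 - (2)·1.0000) / (9.4) = 0.7872
  x_4 = (-9 - (-1.3)·1.0000 - (0.7)·1.0000 - (-4)·1.0000) / (10) = -0.4400
Iteration 2:
  x_1 = (7 - (4)·-0.2195 - (3)·0.7872 - (3.4)·-0.4400) / (14.4) = 0.4870
  x_2 = (-2 - (-1.2)·-0.2361 - (-2)·0.7872 - (3)·-0.4400) / (8.2) = 0.0745
  x_3 = (7 - (-3.4)·-0.2361 - (1)·-0.2195 - (2)·-0.4400) / (9.4) = 0.7763
  x_4 = (-9 - (-1.3)·-0.2361 - (0.7)·-0.2195 - (-4)·0.7872) / (10) = -0.6004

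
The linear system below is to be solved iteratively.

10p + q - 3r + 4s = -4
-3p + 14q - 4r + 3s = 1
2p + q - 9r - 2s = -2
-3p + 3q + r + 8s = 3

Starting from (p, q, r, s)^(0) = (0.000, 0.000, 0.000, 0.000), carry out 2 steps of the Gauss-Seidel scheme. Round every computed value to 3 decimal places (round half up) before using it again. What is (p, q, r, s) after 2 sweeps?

Iteration 1:
  p = (-4 - (1)·0.000 - (-3)·0.000 - (4)·0.000) / (10) = -0.400
  q = (1 - (-3)·-0.400 - (-4)·0.000 - (3)·0.000) / (14) = -0.014
  r = (-2 - (2)·-0.400 - (1)·-0.014 - (-2)·0.000) / (-9) = 0.132
  s = (3 - (-3)·-0.400 - (3)·-0.014 - (1)·0.132) / (8) = 0.214
Iteration 2:
  p = (-4 - (1)·-0.014 - (-3)·0.132 - (4)·0.214) / (10) = -0.445
  q = (1 - (-3)·-0.445 - (-4)·0.132 - (3)·0.214) / (14) = -0.032
  r = (-2 - (2)·-0.445 - (1)·-0.032 - (-2)·0.214) / (-9) = 0.072
  s = (3 - (-3)·-0.445 - (3)·-0.032 - (1)·0.072) / (8) = 0.211

(-0.445, -0.032, 0.072, 0.211)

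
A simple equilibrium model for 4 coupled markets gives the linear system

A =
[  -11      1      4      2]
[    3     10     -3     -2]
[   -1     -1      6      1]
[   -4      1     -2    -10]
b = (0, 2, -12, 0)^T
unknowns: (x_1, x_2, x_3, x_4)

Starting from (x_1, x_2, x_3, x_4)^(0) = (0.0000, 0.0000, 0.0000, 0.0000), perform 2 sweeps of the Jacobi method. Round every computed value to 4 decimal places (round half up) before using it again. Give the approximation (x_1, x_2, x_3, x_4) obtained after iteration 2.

(-0.7091, -0.4000, -1.9667, 0.4200)

Iteration 1:
  x_1 = (0 - (1)·0.0000 - (4)·0.0000 - (2)·0.0000) / (-11) = 0.0000
  x_2 = (2 - (3)·0.0000 - (-3)·0.0000 - (-2)·0.0000) / (10) = 0.2000
  x_3 = (-12 - (-1)·0.0000 - (-1)·0.0000 - (1)·0.0000) / (6) = -2.0000
  x_4 = (0 - (-4)·0.0000 - (1)·0.0000 - (-2)·0.0000) / (-10) = 0.0000
Iteration 2:
  x_1 = (0 - (1)·0.2000 - (4)·-2.0000 - (2)·0.0000) / (-11) = -0.7091
  x_2 = (2 - (3)·0.0000 - (-3)·-2.0000 - (-2)·0.0000) / (10) = -0.4000
  x_3 = (-12 - (-1)·0.0000 - (-1)·0.2000 - (1)·0.0000) / (6) = -1.9667
  x_4 = (0 - (-4)·0.0000 - (1)·0.2000 - (-2)·-2.0000) / (-10) = 0.4200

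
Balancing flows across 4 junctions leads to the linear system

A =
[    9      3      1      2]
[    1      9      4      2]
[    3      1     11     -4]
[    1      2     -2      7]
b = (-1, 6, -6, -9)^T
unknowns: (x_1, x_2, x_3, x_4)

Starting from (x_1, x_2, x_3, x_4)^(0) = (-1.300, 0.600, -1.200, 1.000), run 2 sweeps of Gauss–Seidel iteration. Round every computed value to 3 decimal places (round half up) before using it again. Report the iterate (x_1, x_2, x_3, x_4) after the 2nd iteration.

Iteration 1:
  x_1 = (-1 - (3)·0.600 - (1)·-1.200 - (2)·1.000) / (9) = -0.400
  x_2 = (6 - (1)·-0.400 - (4)·-1.200 - (2)·1.000) / (9) = 1.022
  x_3 = (-6 - (3)·-0.400 - (1)·1.022 - (-4)·1.000) / (11) = -0.166
  x_4 = (-9 - (1)·-0.400 - (2)·1.022 - (-2)·-0.166) / (7) = -1.568
Iteration 2:
  x_1 = (-1 - (3)·1.022 - (1)·-0.166 - (2)·-1.568) / (9) = -0.085
  x_2 = (6 - (1)·-0.085 - (4)·-0.166 - (2)·-1.568) / (9) = 1.098
  x_3 = (-6 - (3)·-0.085 - (1)·1.098 - (-4)·-1.568) / (11) = -1.192
  x_4 = (-9 - (1)·-0.085 - (2)·1.098 - (-2)·-1.192) / (7) = -1.928

(-0.085, 1.098, -1.192, -1.928)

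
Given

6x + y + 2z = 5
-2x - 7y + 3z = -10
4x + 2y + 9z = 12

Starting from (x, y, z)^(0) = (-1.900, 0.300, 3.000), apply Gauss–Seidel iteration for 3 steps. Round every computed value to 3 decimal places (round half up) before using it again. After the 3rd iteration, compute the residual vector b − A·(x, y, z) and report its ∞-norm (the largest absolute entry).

0.185

Iteration 1:
  x = (5 - (1)·0.300 - (2)·3.000) / (6) = -0.217
  y = (-10 - (-2)·-0.217 - (3)·3.000) / (-7) = 2.776
  z = (12 - (4)·-0.217 - (2)·2.776) / (9) = 0.813
Iteration 2:
  x = (5 - (1)·2.776 - (2)·0.813) / (6) = 0.100
  y = (-10 - (-2)·0.100 - (3)·0.813) / (-7) = 1.748
  z = (12 - (4)·0.100 - (2)·1.748) / (9) = 0.900
Iteration 3:
  x = (5 - (1)·1.748 - (2)·0.900) / (6) = 0.242
  y = (-10 - (-2)·0.242 - (3)·0.900) / (-7) = 1.745
  z = (12 - (4)·0.242 - (2)·1.745) / (9) = 0.838
Residual b − A·x = (0.127, 0.185, 0.000); ∞-norm = 0.185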